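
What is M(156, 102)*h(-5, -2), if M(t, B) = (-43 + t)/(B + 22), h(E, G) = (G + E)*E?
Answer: 3955/124 ≈ 31.895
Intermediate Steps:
h(E, G) = E*(E + G) (h(E, G) = (E + G)*E = E*(E + G))
M(t, B) = (-43 + t)/(22 + B)
M(156, 102)*h(-5, -2) = ((-43 + 156)/(22 + 102))*(-5*(-5 - 2)) = (113/124)*(-5*(-7)) = ((1/124)*113)*35 = (113/124)*35 = 3955/124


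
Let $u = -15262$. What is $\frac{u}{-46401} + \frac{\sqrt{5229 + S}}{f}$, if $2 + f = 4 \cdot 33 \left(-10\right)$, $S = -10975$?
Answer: $\frac{15262}{46401} - \frac{13 i \sqrt{34}}{1322} \approx 0.32892 - 0.057339 i$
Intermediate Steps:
$f = -1322$ ($f = -2 + 4 \cdot 33 \left(-10\right) = -2 + 132 \left(-10\right) = -2 - 1320 = -1322$)
$\frac{u}{-46401} + \frac{\sqrt{5229 + S}}{f} = - \frac{15262}{-46401} + \frac{\sqrt{5229 - 10975}}{-1322} = \left(-15262\right) \left(- \frac{1}{46401}\right) + \sqrt{-5746} \left(- \frac{1}{1322}\right) = \frac{15262}{46401} + 13 i \sqrt{34} \left(- \frac{1}{1322}\right) = \frac{15262}{46401} - \frac{13 i \sqrt{34}}{1322}$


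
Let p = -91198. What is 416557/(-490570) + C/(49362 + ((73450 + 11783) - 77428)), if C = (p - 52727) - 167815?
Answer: -16067600529/2549492290 ≈ -6.3023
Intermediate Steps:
C = -311740 (C = (-91198 - 52727) - 167815 = -143925 - 167815 = -311740)
416557/(-490570) + C/(49362 + ((73450 + 11783) - 77428)) = 416557/(-490570) - 311740/(49362 + ((73450 + 11783) - 77428)) = 416557*(-1/490570) - 311740/(49362 + (85233 - 77428)) = -416557/490570 - 311740/(49362 + 7805) = -416557/490570 - 311740/57167 = -416557/490570 - 311740*1/57167 = -416557/490570 - 28340/5197 = -16067600529/2549492290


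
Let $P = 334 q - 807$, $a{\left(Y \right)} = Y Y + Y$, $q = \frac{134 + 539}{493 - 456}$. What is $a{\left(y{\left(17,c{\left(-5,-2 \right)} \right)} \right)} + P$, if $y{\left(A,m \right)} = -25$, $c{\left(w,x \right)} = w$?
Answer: $\frac{217123}{37} \approx 5868.2$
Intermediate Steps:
$q = \frac{673}{37} \approx 18.189$
$a{\left(Y \right)} = Y + Y^{2}$ ($a{\left(Y \right)} = Y^{2} + Y = Y + Y^{2}$)
$P = \frac{194923}{37}$ ($P = 334 \cdot \frac{673}{37} - 807 = \frac{224782}{37} - 807 = \frac{194923}{37} \approx 5268.2$)
$a{\left(y{\left(17,c{\left(-5,-2 \right)} \right)} \right)} + P = - 25 \left(1 - 25\right) + \frac{194923}{37} = \left(-25\right) \left(-24\right) + \frac{194923}{37} = 600 + \frac{194923}{37} = \frac{217123}{37}$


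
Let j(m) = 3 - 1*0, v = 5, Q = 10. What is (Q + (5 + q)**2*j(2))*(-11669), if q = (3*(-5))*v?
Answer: -171650990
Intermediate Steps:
q = -75 (q = (3*(-5))*5 = -15*5 = -75)
j(m) = 3 (j(m) = 3 + 0 = 3)
(Q + (5 + q)**2*j(2))*(-11669) = (10 + (5 - 75)**2*3)*(-11669) = (10 + (-70)**2*3)*(-11669) = (10 + 4900*3)*(-11669) = (10 + 14700)*(-11669) = 14710*(-11669) = -171650990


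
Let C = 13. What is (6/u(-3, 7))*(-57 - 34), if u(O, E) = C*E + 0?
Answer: -6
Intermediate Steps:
u(O, E) = 13*E (u(O, E) = 13*E + 0 = 13*E)
(6/u(-3, 7))*(-57 - 34) = (6/((13*7)))*(-57 - 34) = (6/91)*(-91) = -6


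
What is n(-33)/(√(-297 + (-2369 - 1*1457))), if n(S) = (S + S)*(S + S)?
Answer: -4356*I*√4123/4123 ≈ -67.839*I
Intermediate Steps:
n(S) = 4*S² (n(S) = (2*S)*(2*S) = 4*S²)
n(-33)/(√(-297 + (-2369 - 1*1457))) = (4*(-33)²)/(√(-297 + (-2369 - 1*1457))) = (4*1089)/(√(-297 + (-2369 - 1457))) = 4356/(√(-297 - 3826)) = 4356/(√(-4123)) = 4356/((I*√4123)) = 4356*(-I*√4123/4123) = -4356*I*√4123/4123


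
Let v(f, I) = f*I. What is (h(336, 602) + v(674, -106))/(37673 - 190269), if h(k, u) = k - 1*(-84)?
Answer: 17756/38149 ≈ 0.46544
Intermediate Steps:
v(f, I) = I*f
h(k, u) = 84 + k (h(k, u) = k + 84 = 84 + k)
(h(336, 602) + v(674, -106))/(37673 - 190269) = ((84 + 336) - 106*674)/(37673 - 190269) = (420 - 71444)/(-152596) = -71024*(-1/152596) = 17756/38149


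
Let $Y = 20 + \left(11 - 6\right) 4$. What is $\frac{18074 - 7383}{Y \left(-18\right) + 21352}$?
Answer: $\frac{10691}{20632} \approx 0.51818$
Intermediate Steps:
$Y = 40$ ($Y = 20 + \left(11 - 6\right) 4 = 20 + 5 \cdot 4 = 20 + 20 = 40$)
$\frac{18074 - 7383}{Y \left(-18\right) + 21352} = \frac{18074 - 7383}{40 \left(-18\right) + 21352} = \frac{10691}{-720 + 21352} = \frac{10691}{20632}$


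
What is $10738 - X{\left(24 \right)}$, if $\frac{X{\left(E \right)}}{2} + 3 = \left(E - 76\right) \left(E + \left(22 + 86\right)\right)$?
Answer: $24472$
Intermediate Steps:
$X{\left(E \right)} = -6 + 2 \left(-76 + E\right) \left(108 + E\right)$ ($X{\left(E \right)} = -6 + 2 \left(E - 76\right) \left(E + \left(22 + 86\right)\right) = -6 + 2 \left(-76 + E\right) \left(E + 108\right) = -6 + 2 \left(-76 + E\right) \left(108 + E\right)$)
$10738 - X{\left(24 \right)} = 10738 - \left(-16422 + 2 \cdot 24^{2} + 64 \cdot 24\right) = 10738 - \left(-16422 + 2 \cdot 576 + 1536\right) = 10738 - \left(-16422 + 1152 + 1536\right) = 10738 - -13734 = 10738 + 13734 = 24472$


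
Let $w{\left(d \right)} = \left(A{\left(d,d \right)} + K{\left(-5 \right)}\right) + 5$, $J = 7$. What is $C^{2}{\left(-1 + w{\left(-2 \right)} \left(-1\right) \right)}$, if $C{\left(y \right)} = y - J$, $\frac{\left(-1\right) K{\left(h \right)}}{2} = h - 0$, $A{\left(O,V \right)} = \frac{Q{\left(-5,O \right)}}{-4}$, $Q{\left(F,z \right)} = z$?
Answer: $\frac{2209}{4} \approx 552.25$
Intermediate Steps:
$A{\left(O,V \right)} = - \frac{O}{4}$ ($A{\left(O,V \right)} = \frac{O}{-4} = O \left(- \frac{1}{4}\right) = - \frac{O}{4}$)
$K{\left(h \right)} = - 2 h$ ($K{\left(h \right)} = - 2 \left(h - 0\right) = - 2 \left(h + 0\right) = - 2 h$)
$w{\left(d \right)} = 15 - \frac{d}{4}$ ($w{\left(d \right)} = \left(- \frac{d}{4} - -10\right) + 5 = \left(- \frac{d}{4} + 10\right) + 5 = \left(10 - \frac{d}{4}\right) + 5 = 15 - \frac{d}{4}$)
$C{\left(y \right)} = -7 + y$ ($C{\left(y \right)} = y - 7 = -7 + y$)
$C^{2}{\left(-1 + w{\left(-2 \right)} \left(-1\right) \right)} = \left(-7 + \left(-1 + \left(15 - - \frac{1}{2}\right) \left(-1\right)\right)\right)^{2} = \left(-7 + \left(-1 + \left(15 + \frac{1}{2}\right) \left(-1\right)\right)\right)^{2} = \left(-7 + \left(-1 + \frac{31}{2} \left(-1\right)\right)\right)^{2} = \left(-7 - \frac{33}{2}\right)^{2} = \left(- \frac{47}{2}\right)^{2} = \frac{2209}{4}$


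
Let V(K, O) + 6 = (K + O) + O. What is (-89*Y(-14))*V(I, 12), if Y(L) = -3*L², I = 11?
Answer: 1517628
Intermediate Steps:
V(K, O) = -6 + K + 2*O (V(K, O) = -6 + ((K + O) + O) = -6 + (K + 2*O) = -6 + K + 2*O)
(-89*Y(-14))*V(I, 12) = (-(-267)*(-14)²)*(-6 + 11 + 2*12) = (-(-267)*196)*(-6 + 11 + 24) = -89*(-588)*29 = 52332*29 = 1517628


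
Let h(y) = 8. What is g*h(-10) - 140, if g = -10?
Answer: -220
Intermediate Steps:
g*h(-10) - 140 = -10*8 - 140 = -80 - 140 = -220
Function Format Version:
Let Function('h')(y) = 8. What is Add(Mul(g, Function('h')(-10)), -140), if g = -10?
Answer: -220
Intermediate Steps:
Add(Mul(g, Function('h')(-10)), -140) = Add(Mul(-10, 8), -140) = Add(-80, -140) = -220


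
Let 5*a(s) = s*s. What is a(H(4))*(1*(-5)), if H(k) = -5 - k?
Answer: -81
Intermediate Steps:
a(s) = s²/5 (a(s) = (s*s)/5 = s²/5)
a(H(4))*(1*(-5)) = ((-5 - 1*4)²/5)*(1*(-5)) = ((-5 - 4)²/5)*(-5) = ((⅕)*(-9)²)*(-5) = ((⅕)*81)*(-5) = (81/5)*(-5) = -81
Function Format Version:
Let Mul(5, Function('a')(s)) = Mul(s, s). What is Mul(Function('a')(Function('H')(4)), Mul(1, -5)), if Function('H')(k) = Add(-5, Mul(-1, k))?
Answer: -81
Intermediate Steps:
Function('a')(s) = Mul(Rational(1, 5), Pow(s, 2)) (Function('a')(s) = Mul(Rational(1, 5), Mul(s, s)) = Mul(Rational(1, 5), Pow(s, 2)))
Mul(Function('a')(Function('H')(4)), Mul(1, -5)) = Mul(Mul(Rational(1, 5), Pow(Add(-5, Mul(-1, 4)), 2)), Mul(1, -5)) = Mul(Mul(Rational(1, 5), Pow(Add(-5, -4), 2)), -5) = Mul(Mul(Rational(1, 5), Pow(-9, 2)), -5) = Mul(Mul(Rational(1, 5), 81), -5) = Mul(Rational(81, 5), -5) = -81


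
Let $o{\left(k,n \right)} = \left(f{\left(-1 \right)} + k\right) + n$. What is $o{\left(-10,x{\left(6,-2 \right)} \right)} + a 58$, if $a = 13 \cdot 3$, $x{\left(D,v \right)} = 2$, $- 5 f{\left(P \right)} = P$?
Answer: $\frac{11271}{5} \approx 2254.2$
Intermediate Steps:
$f{\left(P \right)} = - \frac{P}{5}$
$a = 39$
$o{\left(k,n \right)} = \frac{1}{5} + k + n$ ($o{\left(k,n \right)} = \left(\left(- \frac{1}{5}\right) \left(-1\right) + k\right) + n = \left(\frac{1}{5} + k\right) + n = \frac{1}{5} + k + n$)
$o{\left(-10,x{\left(6,-2 \right)} \right)} + a 58 = \left(\frac{1}{5} - 10 + 2\right) + 39 \cdot 58 = - \frac{39}{5} + 2262 = \frac{11271}{5}$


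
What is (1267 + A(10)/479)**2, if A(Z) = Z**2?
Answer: 368440502049/229441 ≈ 1.6058e+6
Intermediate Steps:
(1267 + A(10)/479)**2 = (1267 + 10**2/479)**2 = (1267 + 100*(1/479))**2 = (1267 + 100/479)**2 = (606993/479)**2 = 368440502049/229441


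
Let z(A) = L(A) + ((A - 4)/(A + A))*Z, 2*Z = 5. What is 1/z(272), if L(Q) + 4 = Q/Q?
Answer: -272/481 ≈ -0.56549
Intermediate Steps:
Z = 5/2 (Z = (1/2)*5 = 5/2 ≈ 2.5000)
L(Q) = -3 (L(Q) = -4 + Q/Q = -4 + 1 = -3)
z(A) = -3 + 5*(-4 + A)/(4*A) (z(A) = -3 + ((A - 4)/(A + A))*(5/2) = -3 + ((-4 + A)/((2*A)))*(5/2) = -3 + ((-4 + A)*(1/(2*A)))*(5/2) = -3 + ((-4 + A)/(2*A))*(5/2) = -3 + 5*(-4 + A)/(4*A))
1/z(272) = 1/(-7/4 - 5/272) = 1/(-481/272) = -272/481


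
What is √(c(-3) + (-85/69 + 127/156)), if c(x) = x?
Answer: I*√10999911/1794 ≈ 1.8487*I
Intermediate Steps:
√(c(-3) + (-85/69 + 127/156)) = √(-3 + (-85/69 + 127/156)) = √(-3 - 1499/3588) = √(-12263/3588) = I*√10999911/1794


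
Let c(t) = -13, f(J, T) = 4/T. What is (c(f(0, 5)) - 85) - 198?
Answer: -296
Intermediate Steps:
(c(f(0, 5)) - 85) - 198 = (-13 - 85) - 198 = -98 - 198 = -296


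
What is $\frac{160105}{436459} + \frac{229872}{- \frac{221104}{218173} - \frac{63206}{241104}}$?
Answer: $- \frac{2638785366427692532673}{14642959714855693} \approx -1.8021 \cdot 10^{5}$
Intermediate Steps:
$\frac{160105}{436459} + \frac{229872}{- \frac{221104}{218173} - \frac{63206}{241104}} = 160105 \cdot \frac{1}{436459} + \frac{229872}{\left(-221104\right) \frac{1}{218173} - \frac{31603}{120552}} = \frac{160105}{436459} + \frac{229872}{- \frac{221104}{218173} - \frac{31603}{120552}} = \frac{160105}{436459} + \frac{229872}{- \frac{33549450727}{26301191496}} = \frac{160105}{436459} + 229872 \left(- \frac{26301191496}{33549450727}\right) = \frac{160105}{436459} - \frac{6045907491568512}{33549450727} = - \frac{2638785366427692532673}{14642959714855693}$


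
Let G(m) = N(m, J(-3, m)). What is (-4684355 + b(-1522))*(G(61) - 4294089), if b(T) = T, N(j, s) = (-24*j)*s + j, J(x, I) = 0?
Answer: 20121287042556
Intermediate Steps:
N(j, s) = j - 24*j*s (N(j, s) = -24*j*s + j = j - 24*j*s)
G(m) = m (G(m) = m*(1 - 24*0) = m*(1 + 0) = m*1 = m)
(-4684355 + b(-1522))*(G(61) - 4294089) = (-4684355 - 1522)*(61 - 4294089) = -4685877*(-4294028) = 20121287042556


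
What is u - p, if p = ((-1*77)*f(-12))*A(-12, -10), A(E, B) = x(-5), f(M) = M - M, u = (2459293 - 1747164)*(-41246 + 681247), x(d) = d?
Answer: 455763272129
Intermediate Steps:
u = 455763272129 (u = 712129*640001 = 455763272129)
f(M) = 0
A(E, B) = -5
p = 0 (p = (-1*77*0)*(-5) = -77*0*(-5) = 0*(-5) = 0)
u - p = 455763272129 - 1*0 = 455763272129 + 0 = 455763272129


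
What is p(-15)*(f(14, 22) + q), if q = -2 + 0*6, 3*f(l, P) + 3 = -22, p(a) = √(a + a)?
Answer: -31*I*√30/3 ≈ -56.598*I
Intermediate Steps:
p(a) = √2*√a (p(a) = √(2*a) = √2*√a)
f(l, P) = -25/3 (f(l, P) = -1 + (⅓)*(-22) = -1 - 22/3 = -25/3)
q = -2 (q = -2 + 0 = -2)
p(-15)*(f(14, 22) + q) = (√2*√(-15))*(-25/3 - 2) = (√2*(I*√15))*(-31/3) = (I*√30)*(-31/3) = -31*I*√30/3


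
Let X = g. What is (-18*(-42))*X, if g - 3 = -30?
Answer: -20412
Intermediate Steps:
g = -27 (g = 3 - 30 = -27)
X = -27
(-18*(-42))*X = -18*(-42)*(-27) = 756*(-27) = -20412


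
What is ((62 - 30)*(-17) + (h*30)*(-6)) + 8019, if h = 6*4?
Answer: 3155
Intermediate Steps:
h = 24
((62 - 30)*(-17) + (h*30)*(-6)) + 8019 = ((62 - 30)*(-17) + (24*30)*(-6)) + 8019 = (32*(-17) + 720*(-6)) + 8019 = (-544 - 4320) + 8019 = -4864 + 8019 = 3155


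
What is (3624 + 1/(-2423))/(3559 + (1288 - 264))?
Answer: 8780951/11104609 ≈ 0.79075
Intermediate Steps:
(3624 + 1/(-2423))/(3559 + (1288 - 264)) = (3624 - 1/2423)/(3559 + 1024) = (8780951/2423)/4583 = (8780951/2423)*(1/4583) = 8780951/11104609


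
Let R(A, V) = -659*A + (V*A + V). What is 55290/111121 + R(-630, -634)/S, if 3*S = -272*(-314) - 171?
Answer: 276055567758/9471620677 ≈ 29.146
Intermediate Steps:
R(A, V) = V - 659*A + A*V (R(A, V) = -659*A + (A*V + V) = -659*A + (V + A*V) = V - 659*A + A*V)
S = 85237/3 (S = (-272*(-314) - 171)/3 = (85408 - 171)/3 = (⅓)*85237 = 85237/3 ≈ 28412.)
55290/111121 + R(-630, -634)/S = 55290/111121 + (-634 - 659*(-630) - 630*(-634))/(85237/3) = 55290*(1/111121) + (-634 + 415170 + 399420)*(3/85237) = 55290/111121 + 813956*(3/85237) = 55290/111121 + 2441868/85237 = 276055567758/9471620677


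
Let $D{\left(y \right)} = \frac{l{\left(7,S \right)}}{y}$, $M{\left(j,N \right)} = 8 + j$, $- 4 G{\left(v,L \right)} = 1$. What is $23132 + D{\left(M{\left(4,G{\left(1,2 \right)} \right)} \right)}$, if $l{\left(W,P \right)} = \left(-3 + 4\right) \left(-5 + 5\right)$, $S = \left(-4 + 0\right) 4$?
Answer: $23132$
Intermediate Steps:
$G{\left(v,L \right)} = - \frac{1}{4}$ ($G{\left(v,L \right)} = \left(- \frac{1}{4}\right) 1 = - \frac{1}{4}$)
$S = -16$ ($S = \left(-4\right) 4 = -16$)
$l{\left(W,P \right)} = 0$ ($l{\left(W,P \right)} = 1 \cdot 0 = 0$)
$D{\left(y \right)} = 0$ ($D{\left(y \right)} = \frac{0}{y} = 0$)
$23132 + D{\left(M{\left(4,G{\left(1,2 \right)} \right)} \right)} = 23132 + 0 = 23132$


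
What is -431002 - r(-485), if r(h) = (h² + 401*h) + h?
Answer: -471257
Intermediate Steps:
r(h) = h² + 402*h
-431002 - r(-485) = -431002 - (-485)*(402 - 485) = -431002 - (-485)*(-83) = -431002 - 1*40255 = -431002 - 40255 = -471257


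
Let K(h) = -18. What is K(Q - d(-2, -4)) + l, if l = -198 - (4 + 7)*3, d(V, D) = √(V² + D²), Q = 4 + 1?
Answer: -249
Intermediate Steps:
Q = 5
d(V, D) = √(D² + V²)
l = -231 (l = -198 - 11*3 = -198 - 1*33 = -198 - 33 = -231)
K(Q - d(-2, -4)) + l = -18 - 231 = -249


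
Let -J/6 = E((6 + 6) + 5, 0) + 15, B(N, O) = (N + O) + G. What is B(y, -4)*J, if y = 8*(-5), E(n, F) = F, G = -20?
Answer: 5760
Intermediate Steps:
y = -40
B(N, O) = -20 + N + O (B(N, O) = (N + O) - 20 = -20 + N + O)
J = -90 (J = -6*(0 + 15) = -6*15 = -90)
B(y, -4)*J = (-20 - 40 - 4)*(-90) = -64*(-90) = 5760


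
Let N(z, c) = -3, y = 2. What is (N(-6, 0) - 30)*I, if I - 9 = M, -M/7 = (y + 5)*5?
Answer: 7788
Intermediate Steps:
M = -245 (M = -7*(2 + 5)*5 = -49*5 = -7*35 = -245)
I = -236 (I = 9 - 245 = -236)
(N(-6, 0) - 30)*I = (-3 - 30)*(-236) = -33*(-236) = 7788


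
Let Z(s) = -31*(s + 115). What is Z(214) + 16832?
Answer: 6633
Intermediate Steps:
Z(s) = -3565 - 31*s (Z(s) = -31*(115 + s) = -3565 - 31*s)
Z(214) + 16832 = (-3565 - 31*214) + 16832 = (-3565 - 6634) + 16832 = -10199 + 16832 = 6633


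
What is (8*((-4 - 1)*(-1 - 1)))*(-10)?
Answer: -800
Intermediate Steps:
(8*((-4 - 1)*(-1 - 1)))*(-10) = (8*(-5*(-2)))*(-10) = (8*10)*(-10) = 80*(-10) = -800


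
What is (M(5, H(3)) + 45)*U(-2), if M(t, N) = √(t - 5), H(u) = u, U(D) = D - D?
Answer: 0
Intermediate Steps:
U(D) = 0
M(t, N) = √(-5 + t)
(M(5, H(3)) + 45)*U(-2) = (√(-5 + 5) + 45)*0 = (√0 + 45)*0 = (0 + 45)*0 = 45*0 = 0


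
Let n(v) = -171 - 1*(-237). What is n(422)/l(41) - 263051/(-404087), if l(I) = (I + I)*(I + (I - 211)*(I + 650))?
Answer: 18354624872/28195838047 ≈ 0.65097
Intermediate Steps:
n(v) = 66 (n(v) = -171 + 237 = 66)
l(I) = 2*I*(I + (-211 + I)*(650 + I)) (l(I) = (2*I)*(I + (-211 + I)*(650 + I)) = 2*I*(I + (-211 + I)*(650 + I)))
n(422)/l(41) - 263051/(-404087) = 66/((2*41*(-137150 + 41**2 + 440*41))) - 263051/(-404087) = 66/((2*41*(-137150 + 1681 + 18040))) - 263051*(-1/404087) = 66/((2*41*(-117429))) + 11437/17569 = 66/(-9629178) + 11437/17569 = 66*(-1/9629178) + 11437/17569 = -11/1604863 + 11437/17569 = 18354624872/28195838047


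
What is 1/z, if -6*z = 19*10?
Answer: -3/95 ≈ -0.031579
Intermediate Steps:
z = -95/3 (z = -19*10/6 = -1/6*190 = -95/3 ≈ -31.667)
1/z = 1/(-95/3) = -3/95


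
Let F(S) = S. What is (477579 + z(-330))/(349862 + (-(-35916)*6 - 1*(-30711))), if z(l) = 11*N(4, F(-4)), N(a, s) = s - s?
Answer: 477579/596069 ≈ 0.80121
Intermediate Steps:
N(a, s) = 0
z(l) = 0 (z(l) = 11*0 = 0)
(477579 + z(-330))/(349862 + (-(-35916)*6 - 1*(-30711))) = (477579 + 0)/(349862 + (-(-35916)*6 - 1*(-30711))) = 477579/(349862 + (-5986*(-36) + 30711)) = 477579/(349862 + (215496 + 30711)) = 477579/(349862 + 246207) = 477579/596069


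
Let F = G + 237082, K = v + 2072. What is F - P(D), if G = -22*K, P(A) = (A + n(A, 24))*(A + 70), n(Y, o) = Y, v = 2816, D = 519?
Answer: -481836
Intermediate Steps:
P(A) = 2*A*(70 + A) (P(A) = (A + A)*(A + 70) = (2*A)*(70 + A) = 2*A*(70 + A))
K = 4888 (K = 2816 + 2072 = 4888)
G = -107536 (G = -22*4888 = -107536)
F = 129546 (F = -107536 + 237082 = 129546)
F - P(D) = 129546 - 2*519*(70 + 519) = 129546 - 2*519*589 = 129546 - 1*611382 = 129546 - 611382 = -481836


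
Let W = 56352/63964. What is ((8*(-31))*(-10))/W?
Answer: 4957210/1761 ≈ 2815.0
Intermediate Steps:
W = 14088/15991 (W = 56352*(1/63964) = 14088/15991 ≈ 0.88100)
((8*(-31))*(-10))/W = ((8*(-31))*(-10))/(14088/15991) = -248*(-10)*(15991/14088) = 2480*(15991/14088) = 4957210/1761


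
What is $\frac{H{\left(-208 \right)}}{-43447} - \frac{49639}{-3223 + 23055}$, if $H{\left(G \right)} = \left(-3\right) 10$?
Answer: $- \frac{2156070673}{861640904} \approx -2.5023$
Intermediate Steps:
$H{\left(G \right)} = -30$
$\frac{H{\left(-208 \right)}}{-43447} - \frac{49639}{-3223 + 23055} = - \frac{30}{-43447} - \frac{49639}{-3223 + 23055} = \left(-30\right) \left(- \frac{1}{43447}\right) - \frac{49639}{19832} = \frac{30}{43447} - \frac{49639}{19832} = - \frac{2156070673}{861640904}$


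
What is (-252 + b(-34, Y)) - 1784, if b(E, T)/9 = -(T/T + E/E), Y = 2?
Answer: -2054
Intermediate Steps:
b(E, T) = -18 (b(E, T) = 9*(-(T/T + E/E)) = 9*(-(1 + 1)) = 9*(-1*2) = 9*(-2) = -18)
(-252 + b(-34, Y)) - 1784 = (-252 - 18) - 1784 = -270 - 1784 = -2054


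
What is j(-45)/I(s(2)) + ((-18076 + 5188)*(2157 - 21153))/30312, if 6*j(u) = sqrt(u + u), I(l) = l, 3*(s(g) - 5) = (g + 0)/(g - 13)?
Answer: 3400284/421 + 33*I*sqrt(10)/326 ≈ 8076.7 + 0.32011*I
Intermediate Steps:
s(g) = 5 + g/(3*(-13 + g)) (s(g) = 5 + ((g + 0)/(g - 13))/3 = 5 + (g/(-13 + g))/3 = 5 + g/(3*(-13 + g)))
j(u) = sqrt(2)*sqrt(u)/6 (j(u) = sqrt(u + u)/6 = sqrt(2*u)/6 = (sqrt(2)*sqrt(u))/6 = sqrt(2)*sqrt(u)/6)
j(-45)/I(s(2)) + ((-18076 + 5188)*(2157 - 21153))/30312 = (sqrt(2)*sqrt(-45)/6)/(((-195 + 16*2)/(3*(-13 + 2)))) + ((-18076 + 5188)*(2157 - 21153))/30312 = (sqrt(2)*(3*I*sqrt(5))/6)/(((1/3)*(-195 + 32)/(-11))) - 12888*(-18996)*(1/30312) = (I*sqrt(10)/2)/(((1/3)*(-1/11)*(-163))) + 244820448*(1/30312) = (I*sqrt(10)/2)/(163/33) + 3400284/421 = (I*sqrt(10)/2)*(33/163) + 3400284/421 = 33*I*sqrt(10)/326 + 3400284/421 = 3400284/421 + 33*I*sqrt(10)/326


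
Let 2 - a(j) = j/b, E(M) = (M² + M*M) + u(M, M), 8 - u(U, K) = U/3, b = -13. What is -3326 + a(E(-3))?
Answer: -43185/13 ≈ -3321.9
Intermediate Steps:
u(U, K) = 8 - U/3
E(M) = 8 + 2*M² - M/3 (E(M) = (M² + M*M) + (8 - M/3) = (M² + M²) + (8 - M/3) = 2*M² + (8 - M/3) = 8 + 2*M² - M/3)
a(j) = 2 + j/13 (a(j) = 2 - j/(-13) = 2 - j*(-1)/13 = 2 - (-1)*j/13 = 2 + j/13)
-3326 + a(E(-3)) = -3326 + (2 + (8 + 2*(-3)² - ⅓*(-3))/13) = -3326 + (2 + (8 + 2*9 + 1)/13) = -3326 + (2 + (8 + 18 + 1)/13) = -3326 + (2 + (1/13)*27) = -3326 + (2 + 27/13) = -3326 + 53/13 = -43185/13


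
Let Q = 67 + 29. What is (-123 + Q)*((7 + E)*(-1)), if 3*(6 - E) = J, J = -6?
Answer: 405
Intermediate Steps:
E = 8 (E = 6 - ⅓*(-6) = 6 + 2 = 8)
Q = 96
(-123 + Q)*((7 + E)*(-1)) = (-123 + 96)*((7 + 8)*(-1)) = -405*(-1) = -27*(-15) = 405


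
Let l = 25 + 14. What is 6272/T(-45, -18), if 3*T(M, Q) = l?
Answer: 6272/13 ≈ 482.46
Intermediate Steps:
l = 39
T(M, Q) = 13 (T(M, Q) = (1/3)*39 = 13)
6272/T(-45, -18) = 6272/13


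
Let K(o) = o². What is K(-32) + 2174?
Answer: 3198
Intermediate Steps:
K(-32) + 2174 = (-32)² + 2174 = 1024 + 2174 = 3198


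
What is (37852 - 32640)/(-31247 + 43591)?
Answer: 1303/3086 ≈ 0.42223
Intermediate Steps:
(37852 - 32640)/(-31247 + 43591) = 5212/12344 = 5212*(1/12344) = 1303/3086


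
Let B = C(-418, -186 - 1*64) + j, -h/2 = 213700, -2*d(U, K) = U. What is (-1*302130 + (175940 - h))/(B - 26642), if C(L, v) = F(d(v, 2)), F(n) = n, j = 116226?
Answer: 301210/89709 ≈ 3.3576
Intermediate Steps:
d(U, K) = -U/2
h = -427400 (h = -2*213700 = -427400)
C(L, v) = -v/2
B = 116351 (B = -(-186 - 1*64)/2 + 116226 = -(-186 - 64)/2 + 116226 = -½*(-250) + 116226 = 125 + 116226 = 116351)
(-1*302130 + (175940 - h))/(B - 26642) = (-1*302130 + (175940 - 1*(-427400)))/(116351 - 26642) = (-302130 + (175940 + 427400))/89709 = (-302130 + 603340)*(1/89709) = 301210*(1/89709) = 301210/89709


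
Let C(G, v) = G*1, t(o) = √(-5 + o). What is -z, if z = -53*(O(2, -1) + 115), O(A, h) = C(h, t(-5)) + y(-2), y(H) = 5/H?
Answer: 11819/2 ≈ 5909.5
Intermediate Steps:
C(G, v) = G
O(A, h) = -5/2 + h (O(A, h) = h + 5/(-2) = h + 5*(-½) = h - 5/2 = -5/2 + h)
z = -11819/2 (z = -53*((-5/2 - 1) + 115) = -53*(-7/2 + 115) = -53*223/2 = -11819/2 ≈ -5909.5)
-z = -1*(-11819/2) = 11819/2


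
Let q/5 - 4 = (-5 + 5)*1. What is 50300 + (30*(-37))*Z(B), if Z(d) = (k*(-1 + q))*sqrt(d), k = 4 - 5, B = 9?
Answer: 113570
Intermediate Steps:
q = 20 (q = 20 + 5*((-5 + 5)*1) = 20 + 5*(0*1) = 20 + 5*0 = 20 + 0 = 20)
k = -1
Z(d) = -19*sqrt(d) (Z(d) = (-(-1 + 20))*sqrt(d) = (-1*19)*sqrt(d) = -19*sqrt(d))
50300 + (30*(-37))*Z(B) = 50300 + (30*(-37))*(-19*sqrt(9)) = 50300 - (-21090)*3 = 50300 - 1110*(-57) = 50300 + 63270 = 113570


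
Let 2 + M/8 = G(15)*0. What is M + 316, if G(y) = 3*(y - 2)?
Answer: 300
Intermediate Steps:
G(y) = -6 + 3*y (G(y) = 3*(-2 + y) = -6 + 3*y)
M = -16 (M = -16 + 8*((-6 + 3*15)*0) = -16 + 8*((-6 + 45)*0) = -16 + 8*(39*0) = -16 + 8*0 = -16 + 0 = -16)
M + 316 = -16 + 316 = 300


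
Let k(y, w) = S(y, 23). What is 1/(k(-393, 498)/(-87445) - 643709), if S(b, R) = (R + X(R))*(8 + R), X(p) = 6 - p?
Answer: -87445/56289133691 ≈ -1.5535e-6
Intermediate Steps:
S(b, R) = 48 + 6*R (S(b, R) = (R + (6 - R))*(8 + R) = 6*(8 + R) = 48 + 6*R)
k(y, w) = 186 (k(y, w) = 48 + 6*23 = 48 + 138 = 186)
1/(k(-393, 498)/(-87445) - 643709) = 1/(186/(-87445) - 643709) = 1/(186*(-1/87445) - 643709) = 1/(-186/87445 - 643709) = 1/(-56289133691/87445) = -87445/56289133691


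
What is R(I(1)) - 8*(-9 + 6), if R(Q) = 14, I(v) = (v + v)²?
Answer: 38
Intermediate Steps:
I(v) = 4*v² (I(v) = (2*v)² = 4*v²)
R(I(1)) - 8*(-9 + 6) = 14 - 8*(-9 + 6) = 14 - 8*(-3) = 14 + 24 = 38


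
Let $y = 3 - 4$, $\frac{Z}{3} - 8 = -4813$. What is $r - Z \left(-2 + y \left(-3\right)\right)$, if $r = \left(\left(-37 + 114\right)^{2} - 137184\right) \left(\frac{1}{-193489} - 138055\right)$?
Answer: $\frac{3506102611113415}{193489} \approx 1.812 \cdot 10^{10}$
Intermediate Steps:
$Z = -14415$ ($Z = 24 + 3 \left(-4813\right) = 24 - 14439 = -14415$)
$y = -1$ ($y = 3 - 4 = -1$)
$r = \frac{3506099821969480}{193489}$ ($r = \left(77^{2} - 137184\right) \left(- \frac{1}{193489} - 138055\right) = \left(5929 - 137184\right) \left(- \frac{26712123896}{193489}\right) = \left(-131255\right) \left(- \frac{26712123896}{193489}\right) = \frac{3506099821969480}{193489} \approx 1.812 \cdot 10^{10}$)
$r - Z \left(-2 + y \left(-3\right)\right) = \frac{3506099821969480}{193489} - - 14415 \left(-2 - -3\right) = \frac{3506099821969480}{193489} - - 14415 \left(-2 + 3\right) = \frac{3506099821969480}{193489} - \left(-14415\right) 1 = \frac{3506099821969480}{193489} - -14415 = \frac{3506099821969480}{193489} + 14415 = \frac{3506102611113415}{193489}$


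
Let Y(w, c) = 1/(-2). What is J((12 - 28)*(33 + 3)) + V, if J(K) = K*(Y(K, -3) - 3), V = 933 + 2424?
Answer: 5373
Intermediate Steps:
V = 3357
Y(w, c) = -½
J(K) = -7*K/2 (J(K) = K*(-½ - 3) = K*(-7/2) = -7*K/2)
J((12 - 28)*(33 + 3)) + V = -7*(12 - 28)*(33 + 3)/2 + 3357 = -(-56)*36 + 3357 = -7/2*(-576) + 3357 = 2016 + 3357 = 5373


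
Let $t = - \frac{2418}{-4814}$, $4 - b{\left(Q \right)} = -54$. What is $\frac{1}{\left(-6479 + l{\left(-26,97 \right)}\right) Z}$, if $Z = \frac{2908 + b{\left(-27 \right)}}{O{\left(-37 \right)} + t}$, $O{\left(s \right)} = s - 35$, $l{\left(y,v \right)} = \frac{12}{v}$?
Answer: $\frac{16693215}{4486613498062} \approx 3.7207 \cdot 10^{-6}$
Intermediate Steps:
$b{\left(Q \right)} = 58$ ($b{\left(Q \right)} = 4 - -54 = 4 + 54 = 58$)
$O{\left(s \right)} = -35 + s$
$t = \frac{1209}{2407}$ ($t = \left(-2418\right) \left(- \frac{1}{4814}\right) = \frac{1209}{2407} \approx 0.50229$)
$Z = - \frac{7139162}{172095}$ ($Z = \frac{2908 + 58}{\left(-35 - 37\right) + \frac{1209}{2407}} = \frac{2966}{-72 + \frac{1209}{2407}} = \frac{2966}{- \frac{172095}{2407}} = 2966 \left(- \frac{2407}{172095}\right) = - \frac{7139162}{172095} \approx -41.484$)
$\frac{1}{\left(-6479 + l{\left(-26,97 \right)}\right) Z} = \frac{1}{\left(-6479 + \frac{12}{97}\right) \left(- \frac{7139162}{172095}\right)} = \frac{1}{-6479 + 12 \cdot \frac{1}{97}} \left(- \frac{172095}{7139162}\right) = \frac{1}{-6479 + \frac{12}{97}} \left(- \frac{172095}{7139162}\right) = \frac{1}{- \frac{628451}{97}} \left(- \frac{172095}{7139162}\right) = \left(- \frac{97}{628451}\right) \left(- \frac{172095}{7139162}\right) = \frac{16693215}{4486613498062}$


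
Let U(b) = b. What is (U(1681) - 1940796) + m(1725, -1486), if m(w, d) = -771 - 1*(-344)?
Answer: -1939542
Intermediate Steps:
m(w, d) = -427 (m(w, d) = -771 + 344 = -427)
(U(1681) - 1940796) + m(1725, -1486) = (1681 - 1940796) - 427 = -1939115 - 427 = -1939542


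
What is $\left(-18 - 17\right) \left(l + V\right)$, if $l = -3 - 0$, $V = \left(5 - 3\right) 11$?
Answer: $-665$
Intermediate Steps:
$V = 22$ ($V = \left(5 - 3\right) 11 = 2 \cdot 11 = 22$)
$l = -3$ ($l = -3 + 0 = -3$)
$\left(-18 - 17\right) \left(l + V\right) = \left(-18 - 17\right) \left(-3 + 22\right) = \left(-35\right) 19 = -665$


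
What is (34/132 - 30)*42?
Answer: -13741/11 ≈ -1249.2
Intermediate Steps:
(34/132 - 30)*42 = (34*(1/132) - 30)*42 = (17/66 - 30)*42 = -1963/66*42 = -13741/11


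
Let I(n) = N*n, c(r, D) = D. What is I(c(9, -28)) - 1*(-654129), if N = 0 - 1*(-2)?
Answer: 654073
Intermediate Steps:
N = 2 (N = 0 + 2 = 2)
I(n) = 2*n
I(c(9, -28)) - 1*(-654129) = 2*(-28) - 1*(-654129) = -56 + 654129 = 654073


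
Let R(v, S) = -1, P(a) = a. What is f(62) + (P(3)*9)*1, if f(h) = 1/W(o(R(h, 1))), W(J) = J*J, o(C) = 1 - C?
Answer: 109/4 ≈ 27.250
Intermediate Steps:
W(J) = J²
f(h) = ¼ (f(h) = 1/((1 - 1*(-1))²) = 1/((1 + 1)²) = 1/(2²) = 1/4 = ¼)
f(62) + (P(3)*9)*1 = ¼ + (3*9)*1 = ¼ + 27*1 = ¼ + 27 = 109/4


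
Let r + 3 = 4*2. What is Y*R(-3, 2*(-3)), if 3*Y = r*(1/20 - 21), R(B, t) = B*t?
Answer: -1257/2 ≈ -628.50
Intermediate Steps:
r = 5 (r = -3 + 4*2 = -3 + 8 = 5)
Y = -419/12 (Y = (5*(1/20 - 21))/3 = (5*(-419/20))/3 = (⅓)*(-419/4) = -419/12 ≈ -34.917)
Y*R(-3, 2*(-3)) = -(-419)*2*(-3)/4 = -(-419)*(-6)/4 = -419/12*18 = -1257/2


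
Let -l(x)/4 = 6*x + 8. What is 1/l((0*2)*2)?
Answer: -1/32 ≈ -0.031250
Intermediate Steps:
l(x) = -32 - 24*x (l(x) = -4*(6*x + 8) = -4*(8 + 6*x) = -32 - 24*x)
1/l((0*2)*2) = 1/(-32 - 24*0*2*2) = 1/(-32 - 0*2) = 1/(-32 - 24*0) = 1/(-32 + 0) = 1/(-32) = -1/32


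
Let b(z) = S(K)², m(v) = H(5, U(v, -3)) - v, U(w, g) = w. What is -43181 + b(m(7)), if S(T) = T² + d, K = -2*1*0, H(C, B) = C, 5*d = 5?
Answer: -43180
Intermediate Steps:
d = 1 (d = (⅕)*5 = 1)
m(v) = 5 - v
K = 0 (K = -2*0 = 0)
S(T) = 1 + T² (S(T) = T² + 1 = 1 + T²)
b(z) = 1 (b(z) = (1 + 0²)² = (1 + 0)² = 1² = 1)
-43181 + b(m(7)) = -43181 + 1 = -43180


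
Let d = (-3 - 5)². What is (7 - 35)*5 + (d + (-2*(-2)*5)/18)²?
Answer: 332056/81 ≈ 4099.5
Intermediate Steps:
d = 64 (d = (-8)² = 64)
(7 - 35)*5 + (d + (-2*(-2)*5)/18)² = (7 - 35)*5 + (64 + (-2*(-2)*5)/18)² = -28*5 + (64 + (4*5)*(1/18))² = -140 + (64 + 20*(1/18))² = -140 + (64 + 10/9)² = -140 + (586/9)² = -140 + 343396/81 = 332056/81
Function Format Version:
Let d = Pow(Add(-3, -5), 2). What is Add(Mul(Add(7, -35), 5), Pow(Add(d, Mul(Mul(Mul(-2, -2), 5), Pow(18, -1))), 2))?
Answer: Rational(332056, 81) ≈ 4099.5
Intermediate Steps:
d = 64 (d = Pow(-8, 2) = 64)
Add(Mul(Add(7, -35), 5), Pow(Add(d, Mul(Mul(Mul(-2, -2), 5), Pow(18, -1))), 2)) = Add(Mul(Add(7, -35), 5), Pow(Add(64, Mul(Mul(Mul(-2, -2), 5), Pow(18, -1))), 2)) = Add(Mul(-28, 5), Pow(Add(64, Mul(Mul(4, 5), Rational(1, 18))), 2)) = Add(-140, Pow(Add(64, Mul(20, Rational(1, 18))), 2)) = Add(-140, Pow(Add(64, Rational(10, 9)), 2)) = Add(-140, Pow(Rational(586, 9), 2)) = Add(-140, Rational(343396, 81)) = Rational(332056, 81)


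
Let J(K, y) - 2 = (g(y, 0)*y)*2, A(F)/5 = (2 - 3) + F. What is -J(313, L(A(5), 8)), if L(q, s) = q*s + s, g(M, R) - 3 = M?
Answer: -57458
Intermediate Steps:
A(F) = -5 + 5*F (A(F) = 5*((2 - 3) + F) = 5*(-1 + F) = -5 + 5*F)
g(M, R) = 3 + M
L(q, s) = s + q*s
J(K, y) = 2 + 2*y*(3 + y) (J(K, y) = 2 + ((3 + y)*y)*2 = 2 + (y*(3 + y))*2 = 2 + 2*y*(3 + y))
-J(313, L(A(5), 8)) = -(2 + 2*(8*(1 + (-5 + 5*5)))*(3 + 8*(1 + (-5 + 5*5)))) = -(2 + 2*(8*(1 + (-5 + 25)))*(3 + 8*(1 + (-5 + 25)))) = -(2 + 2*(8*(1 + 20))*(3 + 8*(1 + 20))) = -(2 + 2*(8*21)*(3 + 8*21)) = -(2 + 2*168*(3 + 168)) = -(2 + 2*168*171) = -(2 + 57456) = -1*57458 = -57458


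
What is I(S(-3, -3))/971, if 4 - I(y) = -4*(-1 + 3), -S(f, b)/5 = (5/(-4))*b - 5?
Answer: 12/971 ≈ 0.012358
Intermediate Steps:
S(f, b) = 25 + 25*b/4 (S(f, b) = -5*((5/(-4))*b - 5) = -5*((5*(-¼))*b - 5) = -5*(-5*b/4 - 5) = -5*(-5 - 5*b/4) = 25 + 25*b/4)
I(y) = 12 (I(y) = 4 - (-4)*(-1 + 3) = 4 - (-4)*2 = 4 - 1*(-8) = 4 + 8 = 12)
I(S(-3, -3))/971 = 12/971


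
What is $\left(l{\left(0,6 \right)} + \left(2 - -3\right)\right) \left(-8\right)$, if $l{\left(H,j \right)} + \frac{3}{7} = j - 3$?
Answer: $- \frac{424}{7} \approx -60.571$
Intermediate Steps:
$l{\left(H,j \right)} = - \frac{24}{7} + j$ ($l{\left(H,j \right)} = - \frac{3}{7} + \left(j - 3\right) = - \frac{3}{7} + \left(-3 + j\right) = - \frac{24}{7} + j$)
$\left(l{\left(0,6 \right)} + \left(2 - -3\right)\right) \left(-8\right) = \left(\left(- \frac{24}{7} + 6\right) + \left(2 - -3\right)\right) \left(-8\right) = \left(\frac{18}{7} + \left(2 + 3\right)\right) \left(-8\right) = \left(\frac{18}{7} + 5\right) \left(-8\right) = \frac{53}{7} \left(-8\right) = - \frac{424}{7}$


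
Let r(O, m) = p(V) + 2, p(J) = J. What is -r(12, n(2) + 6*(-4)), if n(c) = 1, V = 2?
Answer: -4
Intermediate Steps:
r(O, m) = 4 (r(O, m) = 2 + 2 = 4)
-r(12, n(2) + 6*(-4)) = -1*4 = -4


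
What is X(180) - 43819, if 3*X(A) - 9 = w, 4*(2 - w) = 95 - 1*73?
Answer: -262903/6 ≈ -43817.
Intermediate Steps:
w = -7/2 (w = 2 - (95 - 1*73)/4 = 2 - (95 - 73)/4 = 2 - 1/4*22 = 2 - 11/2 = -7/2 ≈ -3.5000)
X(A) = 11/6 (X(A) = 3 + (1/3)*(-7/2) = 3 - 7/6 = 11/6)
X(180) - 43819 = 11/6 - 43819 = -262903/6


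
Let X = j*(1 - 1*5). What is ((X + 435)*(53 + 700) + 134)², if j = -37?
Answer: 192837791689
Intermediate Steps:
X = 148 (X = -37*(1 - 1*5) = -37*(1 - 5) = -37*(-4) = 148)
((X + 435)*(53 + 700) + 134)² = ((148 + 435)*(53 + 700) + 134)² = (583*753 + 134)² = (438999 + 134)² = 439133² = 192837791689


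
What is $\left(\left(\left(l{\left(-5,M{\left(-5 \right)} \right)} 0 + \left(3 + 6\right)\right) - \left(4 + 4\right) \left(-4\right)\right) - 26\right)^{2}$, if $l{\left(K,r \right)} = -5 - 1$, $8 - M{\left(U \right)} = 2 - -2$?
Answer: $225$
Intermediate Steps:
$M{\left(U \right)} = 4$ ($M{\left(U \right)} = 8 - \left(2 - -2\right) = 8 - \left(2 + 2\right) = 8 - 4 = 4$)
$l{\left(K,r \right)} = -6$ ($l{\left(K,r \right)} = -5 - 1 = -6$)
$\left(\left(\left(l{\left(-5,M{\left(-5 \right)} \right)} 0 + \left(3 + 6\right)\right) - \left(4 + 4\right) \left(-4\right)\right) - 26\right)^{2} = \left(\left(\left(\left(-6\right) 0 + \left(3 + 6\right)\right) - \left(4 + 4\right) \left(-4\right)\right) - 26\right)^{2} = \left(\left(\left(0 + 9\right) - 8 \left(-4\right)\right) - 26\right)^{2} = \left(\left(9 - -32\right) - 26\right)^{2} = \left(\left(9 + 32\right) - 26\right)^{2} = \left(41 - 26\right)^{2} = 15^{2} = 225$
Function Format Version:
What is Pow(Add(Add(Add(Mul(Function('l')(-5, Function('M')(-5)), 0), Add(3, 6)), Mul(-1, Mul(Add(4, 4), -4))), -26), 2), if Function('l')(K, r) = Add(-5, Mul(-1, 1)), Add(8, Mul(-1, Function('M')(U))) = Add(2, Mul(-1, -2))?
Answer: 225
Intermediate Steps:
Function('M')(U) = 4 (Function('M')(U) = Add(8, Mul(-1, Add(2, Mul(-1, -2)))) = Add(8, Mul(-1, Add(2, 2))) = Add(8, Mul(-1, 4)) = Add(8, -4) = 4)
Function('l')(K, r) = -6 (Function('l')(K, r) = Add(-5, -1) = -6)
Pow(Add(Add(Add(Mul(Function('l')(-5, Function('M')(-5)), 0), Add(3, 6)), Mul(-1, Mul(Add(4, 4), -4))), -26), 2) = Pow(Add(Add(Add(Mul(-6, 0), Add(3, 6)), Mul(-1, Mul(Add(4, 4), -4))), -26), 2) = Pow(Add(Add(Add(0, 9), Mul(-1, Mul(8, -4))), -26), 2) = Pow(Add(Add(9, Mul(-1, -32)), -26), 2) = Pow(Add(Add(9, 32), -26), 2) = Pow(Add(41, -26), 2) = Pow(15, 2) = 225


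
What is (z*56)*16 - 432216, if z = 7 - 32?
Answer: -454616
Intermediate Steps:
z = -25
(z*56)*16 - 432216 = -25*56*16 - 432216 = -1400*16 - 432216 = -22400 - 432216 = -454616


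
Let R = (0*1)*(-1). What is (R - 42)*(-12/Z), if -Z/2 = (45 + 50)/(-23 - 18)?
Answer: 10332/95 ≈ 108.76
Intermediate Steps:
Z = 190/41 (Z = -2*(45 + 50)/(-23 - 18) = -190/(-41) = -190*(-1)/41 = -2*(-95/41) = 190/41 ≈ 4.6341)
R = 0 (R = 0*(-1) = 0)
(R - 42)*(-12/Z) = (0 - 42)*(-12/190/41) = -(-504)*41/190 = -42*(-246/95) = 10332/95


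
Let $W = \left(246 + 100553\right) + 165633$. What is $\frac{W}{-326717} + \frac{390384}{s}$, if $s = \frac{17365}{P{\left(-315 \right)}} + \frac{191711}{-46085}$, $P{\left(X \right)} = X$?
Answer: $- \frac{14244405155075176}{2163004741291} \approx -6585.5$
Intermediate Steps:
$W = 266432$ ($W = 100799 + 165633 = 266432$)
$s = - \frac{13240846}{223335}$ ($s = \frac{17365}{-315} + \frac{191711}{-46085} = 17365 \left(- \frac{1}{315}\right) + 191711 \left(- \frac{1}{46085}\right) = - \frac{3473}{63} - \frac{14747}{3545} = - \frac{13240846}{223335} \approx -59.287$)
$\frac{W}{-326717} + \frac{390384}{s} = \frac{266432}{-326717} + \frac{390384}{- \frac{13240846}{223335}} = 266432 \left(- \frac{1}{326717}\right) + 390384 \left(- \frac{223335}{13240846}\right) = - \frac{266432}{326717} - \frac{43593205320}{6620423} = - \frac{14244405155075176}{2163004741291}$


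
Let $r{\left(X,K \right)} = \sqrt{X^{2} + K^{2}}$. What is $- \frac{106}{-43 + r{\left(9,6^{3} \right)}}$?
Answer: $- \frac{2279}{22444} - \frac{477 \sqrt{577}}{22444} \approx -0.61205$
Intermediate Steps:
$r{\left(X,K \right)} = \sqrt{K^{2} + X^{2}}$
$- \frac{106}{-43 + r{\left(9,6^{3} \right)}} = - \frac{106}{-43 + \sqrt{\left(6^{3}\right)^{2} + 9^{2}}} = - \frac{106}{-43 + \sqrt{216^{2} + 81}} = - \frac{106}{-43 + \sqrt{46656 + 81}} = - \frac{106}{-43 + \sqrt{46737}} = - \frac{106}{-43 + 9 \sqrt{577}}$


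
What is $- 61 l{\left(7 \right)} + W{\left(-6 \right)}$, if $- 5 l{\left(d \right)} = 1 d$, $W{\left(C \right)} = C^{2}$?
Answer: $\frac{607}{5} \approx 121.4$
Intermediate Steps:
$l{\left(d \right)} = - \frac{d}{5}$ ($l{\left(d \right)} = - \frac{1 d}{5} = - \frac{d}{5}$)
$- 61 l{\left(7 \right)} + W{\left(-6 \right)} = - 61 \left(\left(- \frac{1}{5}\right) 7\right) + \left(-6\right)^{2} = \left(-61\right) \left(- \frac{7}{5}\right) + 36 = \frac{427}{5} + 36 = \frac{607}{5}$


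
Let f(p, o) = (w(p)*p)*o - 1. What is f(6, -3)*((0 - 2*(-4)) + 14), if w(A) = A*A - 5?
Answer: -12298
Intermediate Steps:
w(A) = -5 + A² (w(A) = A² - 5 = -5 + A²)
f(p, o) = -1 + o*p*(-5 + p²) (f(p, o) = ((-5 + p²)*p)*o - 1 = (p*(-5 + p²))*o - 1 = o*p*(-5 + p²) - 1 = -1 + o*p*(-5 + p²))
f(6, -3)*((0 - 2*(-4)) + 14) = (-1 - 3*6*(-5 + 6²))*((0 - 2*(-4)) + 14) = (-1 - 3*6*(-5 + 36))*((0 + 8) + 14) = (-1 - 3*6*31)*(8 + 14) = (-1 - 558)*22 = -559*22 = -12298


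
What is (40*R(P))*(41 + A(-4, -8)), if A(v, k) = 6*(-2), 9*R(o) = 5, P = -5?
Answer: 5800/9 ≈ 644.44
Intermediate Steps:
R(o) = 5/9 (R(o) = (1/9)*5 = 5/9)
A(v, k) = -12
(40*R(P))*(41 + A(-4, -8)) = (40*(5/9))*(41 - 12) = (200/9)*29 = 5800/9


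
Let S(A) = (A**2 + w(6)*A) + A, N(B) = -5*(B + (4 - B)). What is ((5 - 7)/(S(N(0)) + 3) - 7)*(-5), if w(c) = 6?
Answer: 9215/263 ≈ 35.038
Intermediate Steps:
N(B) = -20 (N(B) = -5*4 = -20)
S(A) = A**2 + 7*A (S(A) = (A**2 + 6*A) + A = A**2 + 7*A)
((5 - 7)/(S(N(0)) + 3) - 7)*(-5) = ((5 - 7)/(-20*(7 - 20) + 3) - 7)*(-5) = (-2/(-20*(-13) + 3) - 7)*(-5) = (-2/(260 + 3) - 7)*(-5) = (-2/263 - 7)*(-5) = -1843/263*(-5) = 9215/263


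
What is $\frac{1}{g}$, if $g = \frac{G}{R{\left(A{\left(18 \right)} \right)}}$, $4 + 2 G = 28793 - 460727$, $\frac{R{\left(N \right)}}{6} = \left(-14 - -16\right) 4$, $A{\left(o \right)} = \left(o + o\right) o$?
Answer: $- \frac{48}{215969} \approx -0.00022225$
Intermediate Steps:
$A{\left(o \right)} = 2 o^{2}$ ($A{\left(o \right)} = 2 o o = 2 o^{2}$)
$R{\left(N \right)} = 48$ ($R{\left(N \right)} = 6 \left(-14 - -16\right) 4 = 6 \left(-14 + 16\right) 4 = 6 \cdot 2 \cdot 4 = 6 \cdot 8 = 48$)
$G = -215969$ ($G = -2 + \frac{28793 - 460727}{2} = -2 + \frac{1}{2} \left(-431934\right) = -2 - 215967 = -215969$)
$g = - \frac{215969}{48} \approx -4499.4$
$\frac{1}{g} = \frac{1}{- \frac{215969}{48}} = - \frac{48}{215969}$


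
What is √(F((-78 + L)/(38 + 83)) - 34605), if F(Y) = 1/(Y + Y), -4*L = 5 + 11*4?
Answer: I*√12492647/19 ≈ 186.03*I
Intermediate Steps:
L = -49/4 (L = -(5 + 11*4)/4 = -(5 + 44)/4 = -¼*49 = -49/4 ≈ -12.250)
F(Y) = 1/(2*Y)
√(F((-78 + L)/(38 + 83)) - 34605) = √(1/(2*(((-78 - 49/4)/(38 + 83)))) - 34605) = √(1/(2*((-361/4/121))) - 34605) = √(1/(2*((-361/4*1/121))) - 34605) = √(1/(2*(-361/484)) - 34605) = √((½)*(-484/361) - 34605) = √(-242/361 - 34605) = √(-12492647/361) = I*√12492647/19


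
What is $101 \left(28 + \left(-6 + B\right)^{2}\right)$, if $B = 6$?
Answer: $2828$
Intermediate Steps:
$101 \left(28 + \left(-6 + B\right)^{2}\right) = 101 \left(28 + \left(-6 + 6\right)^{2}\right) = 101 \left(28 + 0^{2}\right) = 101 \left(28 + 0\right) = 101 \cdot 28 = 2828$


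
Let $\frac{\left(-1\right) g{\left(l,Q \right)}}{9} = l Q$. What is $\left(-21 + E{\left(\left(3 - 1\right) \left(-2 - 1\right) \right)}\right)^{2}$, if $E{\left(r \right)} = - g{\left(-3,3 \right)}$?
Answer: $10404$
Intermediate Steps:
$g{\left(l,Q \right)} = - 9 Q l$ ($g{\left(l,Q \right)} = - 9 l Q = - 9 Q l$)
$E{\left(r \right)} = -81$ ($E{\left(r \right)} = - \left(-9\right) 3 \left(-3\right) = \left(-1\right) 81 = -81$)
$\left(-21 + E{\left(\left(3 - 1\right) \left(-2 - 1\right) \right)}\right)^{2} = \left(-21 - 81\right)^{2} = \left(-102\right)^{2} = 10404$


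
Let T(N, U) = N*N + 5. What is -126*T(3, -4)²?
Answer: -24696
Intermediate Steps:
T(N, U) = 5 + N² (T(N, U) = N² + 5 = 5 + N²)
-126*T(3, -4)² = -126*(5 + 3²)² = -126*(5 + 9)² = -126*14² = -126*196 = -24696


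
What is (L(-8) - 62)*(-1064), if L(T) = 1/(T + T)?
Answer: 132069/2 ≈ 66035.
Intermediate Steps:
L(T) = 1/(2*T)
(L(-8) - 62)*(-1064) = ((1/2)/(-8) - 62)*(-1064) = ((1/2)*(-1/8) - 62)*(-1064) = (-1/16 - 62)*(-1064) = -993/16*(-1064) = 132069/2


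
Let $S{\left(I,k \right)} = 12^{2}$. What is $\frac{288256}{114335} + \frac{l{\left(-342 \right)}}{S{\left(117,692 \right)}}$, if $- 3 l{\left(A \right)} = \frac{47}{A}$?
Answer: $\frac{42593468209}{16892310240} \approx 2.5215$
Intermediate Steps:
$l{\left(A \right)} = - \frac{47}{3 A}$ ($l{\left(A \right)} = - \frac{47 \frac{1}{A}}{3} = - \frac{47}{3 A}$)
$S{\left(I,k \right)} = 144$
$\frac{288256}{114335} + \frac{l{\left(-342 \right)}}{S{\left(117,692 \right)}} = \frac{288256}{114335} + \frac{\left(- \frac{47}{3}\right) \frac{1}{-342}}{144} = 288256 \cdot \frac{1}{114335} + \left(- \frac{47}{3}\right) \left(- \frac{1}{342}\right) \frac{1}{144} = \frac{288256}{114335} + \frac{47}{1026} \cdot \frac{1}{144} = \frac{288256}{114335} + \frac{47}{147744} = \frac{42593468209}{16892310240}$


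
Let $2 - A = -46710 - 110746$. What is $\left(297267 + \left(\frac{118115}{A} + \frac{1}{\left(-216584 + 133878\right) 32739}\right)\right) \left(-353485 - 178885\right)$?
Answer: $- \frac{803247240388929744452930}{5075605645383} \approx -1.5826 \cdot 10^{11}$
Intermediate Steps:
$A = 157458$ ($A = 2 - \left(-46710 - 110746\right) = 2 - -157456 = 2 + 157456 = 157458$)
$\left(297267 + \left(\frac{118115}{A} + \frac{1}{\left(-216584 + 133878\right) 32739}\right)\right) \left(-353485 - 178885\right) = \left(297267 + \left(\frac{118115}{157458} + \frac{1}{\left(-216584 + 133878\right) 32739}\right)\right) \left(-353485 - 178885\right) = \left(297267 + \left(118115 \cdot \frac{1}{157458} + \frac{1}{-82706} \cdot \frac{1}{32739}\right)\right) \left(-532370\right) = \left(297267 + \left(\frac{118115}{157458} - \frac{1}{2707711734}\right)\right) \left(-532370\right) = \left(297267 + \frac{3807397277428}{5075605645383}\right) \left(-532370\right) = \frac{1508813870783345689}{5075605645383} \left(-532370\right) = - \frac{803247240388929744452930}{5075605645383}$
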